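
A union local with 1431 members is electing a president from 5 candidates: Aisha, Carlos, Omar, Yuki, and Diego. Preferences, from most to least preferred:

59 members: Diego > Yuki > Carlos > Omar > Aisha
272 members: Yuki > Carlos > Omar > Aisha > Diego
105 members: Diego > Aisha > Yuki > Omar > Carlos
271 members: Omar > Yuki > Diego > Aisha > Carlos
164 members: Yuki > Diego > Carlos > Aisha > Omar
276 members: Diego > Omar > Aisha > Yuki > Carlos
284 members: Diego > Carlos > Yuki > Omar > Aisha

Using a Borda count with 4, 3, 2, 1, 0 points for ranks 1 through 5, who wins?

Diego

Aisha: 59·0 + 272·1 + 105·3 + 271·1 + 164·1 + 276·2 + 284·0 = 1574
Carlos: 59·2 + 272·3 + 105·0 + 271·0 + 164·2 + 276·0 + 284·3 = 2114
Omar: 59·1 + 272·2 + 105·1 + 271·4 + 164·0 + 276·3 + 284·1 = 2904
Yuki: 59·3 + 272·4 + 105·2 + 271·3 + 164·4 + 276·1 + 284·2 = 3788
Diego: 59·4 + 272·0 + 105·4 + 271·2 + 164·3 + 276·4 + 284·4 = 3930
Diego has the highest Borda score (3930).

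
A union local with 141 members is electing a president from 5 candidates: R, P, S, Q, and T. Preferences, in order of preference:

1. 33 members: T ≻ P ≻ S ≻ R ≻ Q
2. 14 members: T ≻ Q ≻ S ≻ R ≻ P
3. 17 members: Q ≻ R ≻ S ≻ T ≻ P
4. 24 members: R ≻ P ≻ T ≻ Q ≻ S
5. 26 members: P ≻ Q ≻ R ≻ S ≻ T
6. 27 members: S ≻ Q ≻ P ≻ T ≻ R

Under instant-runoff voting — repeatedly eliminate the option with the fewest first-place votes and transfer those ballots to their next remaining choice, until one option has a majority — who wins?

Round 1: R 24, P 26, S 27, Q 17, T 47. Eliminate Q.
Round 2: R 41, P 26, S 27, T 47. Eliminate P.
Round 3: R 67, S 27, T 47. Eliminate S.
Round 4: R 67, T 74. T has a majority.

T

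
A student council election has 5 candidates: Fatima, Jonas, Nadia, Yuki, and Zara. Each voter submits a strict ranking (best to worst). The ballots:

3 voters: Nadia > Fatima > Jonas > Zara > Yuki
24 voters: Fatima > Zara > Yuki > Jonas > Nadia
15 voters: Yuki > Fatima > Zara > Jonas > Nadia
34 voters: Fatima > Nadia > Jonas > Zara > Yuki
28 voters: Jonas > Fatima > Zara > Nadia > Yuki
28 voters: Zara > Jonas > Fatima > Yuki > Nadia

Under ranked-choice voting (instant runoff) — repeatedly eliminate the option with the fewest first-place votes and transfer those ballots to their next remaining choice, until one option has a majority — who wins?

Fatima

Round 1: Fatima 58, Jonas 28, Nadia 3, Yuki 15, Zara 28. Eliminate Nadia.
Round 2: Fatima 61, Jonas 28, Yuki 15, Zara 28. Eliminate Yuki.
Round 3: Fatima 76, Jonas 28, Zara 28. Fatima has a majority.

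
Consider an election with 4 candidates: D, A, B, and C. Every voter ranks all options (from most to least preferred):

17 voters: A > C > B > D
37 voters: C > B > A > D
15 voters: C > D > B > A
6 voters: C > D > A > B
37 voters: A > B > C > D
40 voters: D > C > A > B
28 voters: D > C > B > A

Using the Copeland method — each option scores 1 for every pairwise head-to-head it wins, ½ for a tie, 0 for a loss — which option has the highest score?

C

D: loses to A, B, and C → score 0.
A: beats D and B; loses to C → score 2.
B: beats D; loses to A and C → score 1.
C: beats D, A, and B → score 3.
C has the best pairwise record.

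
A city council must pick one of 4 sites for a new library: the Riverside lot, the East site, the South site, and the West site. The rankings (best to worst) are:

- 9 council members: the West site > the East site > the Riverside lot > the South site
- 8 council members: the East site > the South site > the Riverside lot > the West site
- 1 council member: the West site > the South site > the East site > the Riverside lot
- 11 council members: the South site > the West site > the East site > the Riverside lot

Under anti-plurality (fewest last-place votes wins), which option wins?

the East site

Last-place votes: the Riverside lot 12, the East site 0, the South site 9, the West site 8.
the East site is ranked last by the fewest voters, so the East site wins.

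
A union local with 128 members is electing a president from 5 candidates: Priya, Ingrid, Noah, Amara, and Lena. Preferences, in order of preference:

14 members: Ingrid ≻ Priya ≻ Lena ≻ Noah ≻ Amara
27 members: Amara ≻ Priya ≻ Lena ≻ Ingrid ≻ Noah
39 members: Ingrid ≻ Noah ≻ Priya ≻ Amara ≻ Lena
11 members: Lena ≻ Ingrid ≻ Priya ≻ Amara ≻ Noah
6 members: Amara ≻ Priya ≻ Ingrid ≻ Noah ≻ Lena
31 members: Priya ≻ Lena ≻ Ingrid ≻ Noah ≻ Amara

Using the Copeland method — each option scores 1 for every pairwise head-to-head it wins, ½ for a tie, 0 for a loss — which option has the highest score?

Priya: beats Noah, Amara, and Lena; ties Ingrid → score 3.5.
Ingrid: beats Noah and Amara; ties Priya; loses to Lena → score 2.5.
Noah: beats Amara; loses to Priya, Ingrid, and Lena → score 1.
Amara: beats Lena; loses to Priya, Ingrid, and Noah → score 1.
Lena: beats Ingrid and Noah; loses to Priya and Amara → score 2.
Priya has the best pairwise record.

Priya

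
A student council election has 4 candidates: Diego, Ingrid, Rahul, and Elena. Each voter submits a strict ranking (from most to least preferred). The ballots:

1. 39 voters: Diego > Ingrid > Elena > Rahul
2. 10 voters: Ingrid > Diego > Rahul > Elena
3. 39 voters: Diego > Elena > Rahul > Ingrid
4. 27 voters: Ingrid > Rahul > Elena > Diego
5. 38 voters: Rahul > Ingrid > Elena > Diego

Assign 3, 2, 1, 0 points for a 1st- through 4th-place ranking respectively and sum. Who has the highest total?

Diego: 39·3 + 10·2 + 39·3 + 27·0 + 38·0 = 254
Ingrid: 39·2 + 10·3 + 39·0 + 27·3 + 38·2 = 265
Rahul: 39·0 + 10·1 + 39·1 + 27·2 + 38·3 = 217
Elena: 39·1 + 10·0 + 39·2 + 27·1 + 38·1 = 182
Ingrid has the highest Borda score (265).

Ingrid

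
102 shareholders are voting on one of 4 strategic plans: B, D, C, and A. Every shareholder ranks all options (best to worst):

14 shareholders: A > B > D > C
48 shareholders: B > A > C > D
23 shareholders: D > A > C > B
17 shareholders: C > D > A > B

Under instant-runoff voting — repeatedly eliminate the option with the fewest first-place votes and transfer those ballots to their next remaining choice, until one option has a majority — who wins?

Round 1: B 48, D 23, C 17, A 14. Eliminate A.
Round 2: B 62, D 23, C 17. B has a majority.

B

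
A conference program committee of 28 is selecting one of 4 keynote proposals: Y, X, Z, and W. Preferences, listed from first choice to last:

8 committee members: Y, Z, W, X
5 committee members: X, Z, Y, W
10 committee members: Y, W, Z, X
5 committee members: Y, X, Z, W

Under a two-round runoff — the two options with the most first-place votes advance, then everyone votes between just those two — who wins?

Round 1 first-place votes: Y 23, X 5, Z 0, W 0.
Y and X advance.
Runoff: Y is preferred to X by 23 voters; X by 5.
Y wins the runoff.

Y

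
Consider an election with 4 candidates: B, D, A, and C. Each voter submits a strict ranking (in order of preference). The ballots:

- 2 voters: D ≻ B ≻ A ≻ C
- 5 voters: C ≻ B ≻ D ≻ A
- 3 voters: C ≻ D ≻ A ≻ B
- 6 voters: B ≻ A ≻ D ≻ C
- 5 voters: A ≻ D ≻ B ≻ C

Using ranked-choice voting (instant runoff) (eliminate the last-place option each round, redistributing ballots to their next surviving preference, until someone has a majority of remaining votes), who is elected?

Round 1: B 6, D 2, A 5, C 8. Eliminate D.
Round 2: B 8, A 5, C 8. Eliminate A.
Round 3: B 13, C 8. B has a majority.

B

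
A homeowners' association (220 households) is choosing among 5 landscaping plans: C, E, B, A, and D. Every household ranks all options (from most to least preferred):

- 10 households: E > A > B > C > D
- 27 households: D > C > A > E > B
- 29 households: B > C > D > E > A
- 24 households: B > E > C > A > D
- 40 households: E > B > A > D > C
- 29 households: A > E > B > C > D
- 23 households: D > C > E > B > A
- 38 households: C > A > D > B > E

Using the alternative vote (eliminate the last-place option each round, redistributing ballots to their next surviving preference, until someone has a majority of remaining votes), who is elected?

Round 1: C 38, E 50, B 53, A 29, D 50. Eliminate A.
Round 2: C 38, E 79, B 53, D 50. Eliminate C.
Round 3: E 79, B 53, D 88. Eliminate B.
Round 4: E 103, D 117. D has a majority.

D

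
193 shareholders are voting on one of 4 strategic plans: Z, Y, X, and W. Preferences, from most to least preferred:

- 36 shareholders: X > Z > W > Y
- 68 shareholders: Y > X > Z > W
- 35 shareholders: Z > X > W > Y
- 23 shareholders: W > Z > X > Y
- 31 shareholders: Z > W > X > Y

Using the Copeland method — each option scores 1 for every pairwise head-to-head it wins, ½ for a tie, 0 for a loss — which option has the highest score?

Z: beats Y and W; loses to X → score 2.
Y: loses to Z, X, and W → score 0.
X: beats Z, Y, and W → score 3.
W: beats Y; loses to Z and X → score 1.
X has the best pairwise record.

X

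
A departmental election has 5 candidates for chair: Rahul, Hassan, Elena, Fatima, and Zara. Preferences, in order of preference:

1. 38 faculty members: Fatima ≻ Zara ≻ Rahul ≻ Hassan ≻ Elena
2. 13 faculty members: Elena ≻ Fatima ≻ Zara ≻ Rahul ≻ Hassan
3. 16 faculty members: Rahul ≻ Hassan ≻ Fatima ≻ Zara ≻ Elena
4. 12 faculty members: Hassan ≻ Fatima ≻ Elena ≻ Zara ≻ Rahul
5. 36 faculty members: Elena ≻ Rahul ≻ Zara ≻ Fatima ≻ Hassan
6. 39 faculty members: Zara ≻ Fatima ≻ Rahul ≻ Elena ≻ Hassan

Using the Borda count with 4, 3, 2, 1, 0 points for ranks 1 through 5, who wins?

Fatima

Rahul: 38·2 + 13·1 + 16·4 + 12·0 + 36·3 + 39·2 = 339
Hassan: 38·1 + 13·0 + 16·3 + 12·4 + 36·0 + 39·0 = 134
Elena: 38·0 + 13·4 + 16·0 + 12·2 + 36·4 + 39·1 = 259
Fatima: 38·4 + 13·3 + 16·2 + 12·3 + 36·1 + 39·3 = 412
Zara: 38·3 + 13·2 + 16·1 + 12·1 + 36·2 + 39·4 = 396
Fatima has the highest Borda score (412).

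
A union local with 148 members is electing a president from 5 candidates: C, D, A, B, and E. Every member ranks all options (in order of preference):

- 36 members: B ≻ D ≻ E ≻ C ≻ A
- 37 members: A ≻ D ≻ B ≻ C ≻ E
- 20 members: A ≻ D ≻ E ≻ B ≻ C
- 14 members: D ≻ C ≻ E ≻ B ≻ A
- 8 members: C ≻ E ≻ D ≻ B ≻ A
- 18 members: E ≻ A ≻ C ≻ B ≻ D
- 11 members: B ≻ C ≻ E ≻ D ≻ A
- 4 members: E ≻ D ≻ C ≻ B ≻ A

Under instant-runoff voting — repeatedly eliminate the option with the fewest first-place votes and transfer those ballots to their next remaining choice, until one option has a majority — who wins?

A

Round 1: C 8, D 14, A 57, B 47, E 22. Eliminate C.
Round 2: D 14, A 57, B 47, E 30. Eliminate D.
Round 3: A 57, B 47, E 44. Eliminate E.
Round 4: A 75, B 73. A has a majority.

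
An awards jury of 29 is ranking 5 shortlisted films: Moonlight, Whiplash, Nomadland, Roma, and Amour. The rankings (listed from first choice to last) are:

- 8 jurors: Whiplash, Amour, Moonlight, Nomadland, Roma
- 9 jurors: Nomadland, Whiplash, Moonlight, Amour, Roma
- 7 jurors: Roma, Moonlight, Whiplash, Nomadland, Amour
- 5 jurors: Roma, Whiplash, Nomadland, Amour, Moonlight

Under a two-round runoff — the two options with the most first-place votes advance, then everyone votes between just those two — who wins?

Nomadland

Round 1 first-place votes: Moonlight 0, Whiplash 8, Nomadland 9, Roma 12, Amour 0.
Roma and Nomadland advance.
Runoff: Roma is preferred to Nomadland by 12 voters; Nomadland by 17.
Nomadland wins the runoff.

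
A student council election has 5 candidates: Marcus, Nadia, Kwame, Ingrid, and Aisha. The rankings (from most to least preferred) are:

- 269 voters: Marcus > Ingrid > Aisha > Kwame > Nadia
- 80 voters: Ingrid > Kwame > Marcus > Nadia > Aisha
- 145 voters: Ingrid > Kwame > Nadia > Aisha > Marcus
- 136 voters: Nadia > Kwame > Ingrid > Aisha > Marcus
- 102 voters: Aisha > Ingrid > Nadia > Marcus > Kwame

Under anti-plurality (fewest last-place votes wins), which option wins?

Last-place votes: Marcus 281, Nadia 269, Kwame 102, Ingrid 0, Aisha 80.
Ingrid is ranked last by the fewest voters, so Ingrid wins.

Ingrid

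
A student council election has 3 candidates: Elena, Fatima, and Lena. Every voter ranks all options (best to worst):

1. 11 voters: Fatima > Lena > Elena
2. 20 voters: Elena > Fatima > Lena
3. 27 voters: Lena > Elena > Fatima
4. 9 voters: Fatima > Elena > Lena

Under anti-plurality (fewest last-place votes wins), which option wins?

Last-place votes: Elena 11, Fatima 27, Lena 29.
Elena is ranked last by the fewest voters, so Elena wins.

Elena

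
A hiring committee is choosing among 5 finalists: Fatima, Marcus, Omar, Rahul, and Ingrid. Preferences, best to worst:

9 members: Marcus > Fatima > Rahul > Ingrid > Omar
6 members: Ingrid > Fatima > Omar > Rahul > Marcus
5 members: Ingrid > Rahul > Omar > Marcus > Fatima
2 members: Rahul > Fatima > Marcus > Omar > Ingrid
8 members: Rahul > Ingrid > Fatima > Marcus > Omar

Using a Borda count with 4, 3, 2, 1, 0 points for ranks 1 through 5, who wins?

Fatima: 9·3 + 6·3 + 5·0 + 2·3 + 8·2 = 67
Marcus: 9·4 + 6·0 + 5·1 + 2·2 + 8·1 = 53
Omar: 9·0 + 6·2 + 5·2 + 2·1 + 8·0 = 24
Rahul: 9·2 + 6·1 + 5·3 + 2·4 + 8·4 = 79
Ingrid: 9·1 + 6·4 + 5·4 + 2·0 + 8·3 = 77
Rahul has the highest Borda score (79).

Rahul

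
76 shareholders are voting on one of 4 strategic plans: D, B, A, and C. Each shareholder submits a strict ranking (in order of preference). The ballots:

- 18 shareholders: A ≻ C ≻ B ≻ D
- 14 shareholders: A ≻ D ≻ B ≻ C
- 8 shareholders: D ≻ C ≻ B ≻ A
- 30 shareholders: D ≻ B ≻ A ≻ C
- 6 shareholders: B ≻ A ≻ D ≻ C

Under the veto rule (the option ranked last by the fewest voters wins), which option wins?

B

Last-place votes: D 18, B 0, A 8, C 50.
B is ranked last by the fewest voters, so B wins.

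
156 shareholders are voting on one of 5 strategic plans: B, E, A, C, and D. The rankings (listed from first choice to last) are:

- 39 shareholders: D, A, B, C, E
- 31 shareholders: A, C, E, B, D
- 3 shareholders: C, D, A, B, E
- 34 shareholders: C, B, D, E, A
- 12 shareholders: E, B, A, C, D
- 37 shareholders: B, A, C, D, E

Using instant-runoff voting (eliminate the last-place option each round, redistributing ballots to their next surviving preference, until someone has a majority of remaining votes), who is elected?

B

Round 1: B 37, E 12, A 31, C 37, D 39. Eliminate E.
Round 2: B 49, A 31, C 37, D 39. Eliminate A.
Round 3: B 49, C 68, D 39. Eliminate D.
Round 4: B 88, C 68. B has a majority.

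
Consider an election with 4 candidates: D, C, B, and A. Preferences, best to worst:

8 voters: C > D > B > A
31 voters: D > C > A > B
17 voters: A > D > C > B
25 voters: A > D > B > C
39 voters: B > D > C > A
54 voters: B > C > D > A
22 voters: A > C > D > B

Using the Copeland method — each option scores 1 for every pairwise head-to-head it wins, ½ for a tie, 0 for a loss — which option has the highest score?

D

D: beats C, B, and A → score 3.
C: beats A; loses to D and B → score 1.
B: beats C and A; loses to D → score 2.
A: loses to D, C, and B → score 0.
D has the best pairwise record.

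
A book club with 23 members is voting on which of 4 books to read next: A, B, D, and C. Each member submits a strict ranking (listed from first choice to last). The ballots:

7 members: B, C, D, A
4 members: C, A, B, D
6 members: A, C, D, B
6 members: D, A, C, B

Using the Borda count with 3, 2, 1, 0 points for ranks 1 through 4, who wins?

A: 7·0 + 4·2 + 6·3 + 6·2 = 38
B: 7·3 + 4·1 + 6·0 + 6·0 = 25
D: 7·1 + 4·0 + 6·1 + 6·3 = 31
C: 7·2 + 4·3 + 6·2 + 6·1 = 44
C has the highest Borda score (44).

C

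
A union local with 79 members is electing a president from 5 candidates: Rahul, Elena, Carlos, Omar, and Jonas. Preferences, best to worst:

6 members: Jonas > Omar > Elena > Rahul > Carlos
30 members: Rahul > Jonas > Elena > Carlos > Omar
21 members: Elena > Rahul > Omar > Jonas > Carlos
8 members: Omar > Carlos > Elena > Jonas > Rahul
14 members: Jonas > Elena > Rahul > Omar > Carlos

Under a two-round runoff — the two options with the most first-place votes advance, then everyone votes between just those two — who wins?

Round 1 first-place votes: Rahul 30, Elena 21, Carlos 0, Omar 8, Jonas 20.
Rahul and Elena advance.
Runoff: Rahul is preferred to Elena by 30 voters; Elena by 49.
Elena wins the runoff.

Elena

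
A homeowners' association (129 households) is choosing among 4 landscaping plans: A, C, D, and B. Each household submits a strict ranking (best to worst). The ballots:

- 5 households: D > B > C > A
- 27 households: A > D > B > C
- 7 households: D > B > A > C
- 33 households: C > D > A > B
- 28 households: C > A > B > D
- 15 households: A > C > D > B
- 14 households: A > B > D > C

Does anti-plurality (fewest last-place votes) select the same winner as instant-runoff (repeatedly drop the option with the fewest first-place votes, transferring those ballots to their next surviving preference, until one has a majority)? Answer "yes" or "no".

Anti-plurality — last-place votes: A 5, C 48, D 28, B 48. Winner: A.
Instant-runoff — R1 A 56, C 61, D 12, B 0 (B out); R2 A 56, C 61, D 12 (D out); R3 A 63, C 66 (C winner). Winner: C.
The two methods disagree.

no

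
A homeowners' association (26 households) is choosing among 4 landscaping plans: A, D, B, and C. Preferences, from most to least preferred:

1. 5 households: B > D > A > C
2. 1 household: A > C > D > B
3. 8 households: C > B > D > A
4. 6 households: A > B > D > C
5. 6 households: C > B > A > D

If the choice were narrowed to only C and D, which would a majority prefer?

Voters preferring C to D: 15; preferring D to C: 11.
C wins the head-to-head.

C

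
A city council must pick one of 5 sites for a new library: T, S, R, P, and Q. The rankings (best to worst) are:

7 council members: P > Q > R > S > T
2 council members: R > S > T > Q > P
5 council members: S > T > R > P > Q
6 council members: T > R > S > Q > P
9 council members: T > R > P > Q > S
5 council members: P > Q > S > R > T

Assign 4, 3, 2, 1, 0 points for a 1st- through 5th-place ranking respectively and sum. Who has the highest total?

T: 7·0 + 2·2 + 5·3 + 6·4 + 9·4 + 5·0 = 79
S: 7·1 + 2·3 + 5·4 + 6·2 + 9·0 + 5·2 = 55
R: 7·2 + 2·4 + 5·2 + 6·3 + 9·3 + 5·1 = 82
P: 7·4 + 2·0 + 5·1 + 6·0 + 9·2 + 5·4 = 71
Q: 7·3 + 2·1 + 5·0 + 6·1 + 9·1 + 5·3 = 53
R has the highest Borda score (82).

R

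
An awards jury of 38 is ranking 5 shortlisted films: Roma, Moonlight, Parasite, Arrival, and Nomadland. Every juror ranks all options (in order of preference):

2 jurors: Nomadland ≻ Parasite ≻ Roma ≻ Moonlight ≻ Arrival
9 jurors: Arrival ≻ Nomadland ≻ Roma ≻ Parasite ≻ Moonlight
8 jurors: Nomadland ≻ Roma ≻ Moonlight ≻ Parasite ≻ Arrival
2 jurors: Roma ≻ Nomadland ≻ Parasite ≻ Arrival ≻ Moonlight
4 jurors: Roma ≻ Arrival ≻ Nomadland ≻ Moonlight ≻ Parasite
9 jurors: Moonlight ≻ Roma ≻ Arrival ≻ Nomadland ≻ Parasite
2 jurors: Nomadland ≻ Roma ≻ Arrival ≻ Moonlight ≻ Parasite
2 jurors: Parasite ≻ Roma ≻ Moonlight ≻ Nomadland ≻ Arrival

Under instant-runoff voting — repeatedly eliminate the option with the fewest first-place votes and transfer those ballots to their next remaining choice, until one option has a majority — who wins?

Arrival

Round 1: Roma 6, Moonlight 9, Parasite 2, Arrival 9, Nomadland 12. Eliminate Parasite.
Round 2: Roma 8, Moonlight 9, Arrival 9, Nomadland 12. Eliminate Roma.
Round 3: Moonlight 11, Arrival 13, Nomadland 14. Eliminate Moonlight.
Round 4: Arrival 22, Nomadland 16. Arrival has a majority.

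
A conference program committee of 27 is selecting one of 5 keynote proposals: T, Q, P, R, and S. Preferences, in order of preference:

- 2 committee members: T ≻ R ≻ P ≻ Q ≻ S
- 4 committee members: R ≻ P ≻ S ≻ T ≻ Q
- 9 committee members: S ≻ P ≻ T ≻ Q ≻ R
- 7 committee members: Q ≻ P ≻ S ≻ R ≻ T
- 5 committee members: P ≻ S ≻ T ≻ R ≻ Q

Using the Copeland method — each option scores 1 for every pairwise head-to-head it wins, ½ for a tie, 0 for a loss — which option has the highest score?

P

T: beats Q and R; loses to P and S → score 2.
Q: beats R; loses to T, P, and S → score 1.
P: beats T, Q, R, and S → score 4.
R: loses to T, Q, P, and S → score 0.
S: beats T, Q, and R; loses to P → score 3.
P has the best pairwise record.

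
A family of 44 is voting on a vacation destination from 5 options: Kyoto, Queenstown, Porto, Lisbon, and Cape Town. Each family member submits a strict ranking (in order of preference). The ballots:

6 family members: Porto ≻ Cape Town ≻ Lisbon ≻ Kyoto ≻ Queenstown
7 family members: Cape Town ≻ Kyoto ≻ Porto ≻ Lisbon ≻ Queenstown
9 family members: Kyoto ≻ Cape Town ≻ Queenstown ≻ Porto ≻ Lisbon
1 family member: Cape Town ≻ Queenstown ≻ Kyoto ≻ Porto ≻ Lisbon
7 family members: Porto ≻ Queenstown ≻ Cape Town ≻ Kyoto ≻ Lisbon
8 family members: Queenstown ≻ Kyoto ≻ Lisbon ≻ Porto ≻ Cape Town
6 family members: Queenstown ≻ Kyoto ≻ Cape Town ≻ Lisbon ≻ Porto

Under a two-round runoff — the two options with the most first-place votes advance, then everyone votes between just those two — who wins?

Queenstown

Round 1 first-place votes: Kyoto 9, Queenstown 14, Porto 13, Lisbon 0, Cape Town 8.
Queenstown and Porto advance.
Runoff: Queenstown is preferred to Porto by 24 voters; Porto by 20.
Queenstown wins the runoff.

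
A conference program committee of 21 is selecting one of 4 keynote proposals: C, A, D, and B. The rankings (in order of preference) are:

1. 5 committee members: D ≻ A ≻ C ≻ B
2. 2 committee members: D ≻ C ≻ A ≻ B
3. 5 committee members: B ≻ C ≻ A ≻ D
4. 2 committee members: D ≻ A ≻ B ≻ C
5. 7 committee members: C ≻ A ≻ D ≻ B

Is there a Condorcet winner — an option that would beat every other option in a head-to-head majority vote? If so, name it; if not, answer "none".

C

C vs A: 14–7 for C.
C vs D: 12–9 for C.
C vs B: 14–7 for C.
C beats every other option head-to-head.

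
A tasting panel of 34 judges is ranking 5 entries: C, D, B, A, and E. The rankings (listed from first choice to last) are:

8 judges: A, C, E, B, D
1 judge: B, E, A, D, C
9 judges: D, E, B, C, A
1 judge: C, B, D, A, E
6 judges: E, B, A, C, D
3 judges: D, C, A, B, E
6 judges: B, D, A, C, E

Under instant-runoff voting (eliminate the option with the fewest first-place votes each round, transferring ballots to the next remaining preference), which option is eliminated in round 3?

A

Round 1: C 1, D 12, B 7, A 8, E 6. Eliminate C.
Round 2: D 12, B 8, A 8, E 6. Eliminate E.
Round 3: D 12, B 14, A 8. Eliminate A.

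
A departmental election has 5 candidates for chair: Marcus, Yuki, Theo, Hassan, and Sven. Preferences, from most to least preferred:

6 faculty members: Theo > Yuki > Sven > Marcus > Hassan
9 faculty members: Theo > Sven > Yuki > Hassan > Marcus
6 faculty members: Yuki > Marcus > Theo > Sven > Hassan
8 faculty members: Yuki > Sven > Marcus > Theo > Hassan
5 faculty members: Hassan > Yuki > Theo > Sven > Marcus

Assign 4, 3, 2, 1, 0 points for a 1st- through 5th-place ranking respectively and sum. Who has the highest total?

Yuki

Marcus: 6·1 + 9·0 + 6·3 + 8·2 + 5·0 = 40
Yuki: 6·3 + 9·2 + 6·4 + 8·4 + 5·3 = 107
Theo: 6·4 + 9·4 + 6·2 + 8·1 + 5·2 = 90
Hassan: 6·0 + 9·1 + 6·0 + 8·0 + 5·4 = 29
Sven: 6·2 + 9·3 + 6·1 + 8·3 + 5·1 = 74
Yuki has the highest Borda score (107).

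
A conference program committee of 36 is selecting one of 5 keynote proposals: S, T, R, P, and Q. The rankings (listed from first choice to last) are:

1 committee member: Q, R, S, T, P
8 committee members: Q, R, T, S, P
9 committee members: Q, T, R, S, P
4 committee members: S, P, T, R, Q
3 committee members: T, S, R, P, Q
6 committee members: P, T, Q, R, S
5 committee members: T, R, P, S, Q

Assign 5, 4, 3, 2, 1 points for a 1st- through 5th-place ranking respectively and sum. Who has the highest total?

T

S: 1·3 + 8·2 + 9·2 + 4·5 + 3·4 + 6·1 + 5·2 = 85
T: 1·2 + 8·3 + 9·4 + 4·3 + 3·5 + 6·4 + 5·5 = 138
R: 1·4 + 8·4 + 9·3 + 4·2 + 3·3 + 6·2 + 5·4 = 112
P: 1·1 + 8·1 + 9·1 + 4·4 + 3·2 + 6·5 + 5·3 = 85
Q: 1·5 + 8·5 + 9·5 + 4·1 + 3·1 + 6·3 + 5·1 = 120
T has the highest Borda score (138).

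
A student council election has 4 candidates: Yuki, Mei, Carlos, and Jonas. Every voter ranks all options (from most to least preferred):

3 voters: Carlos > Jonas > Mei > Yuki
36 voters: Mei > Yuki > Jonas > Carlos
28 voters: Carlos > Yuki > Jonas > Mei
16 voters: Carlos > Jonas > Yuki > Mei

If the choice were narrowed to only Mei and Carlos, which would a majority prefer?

Carlos

Voters preferring Mei to Carlos: 36; preferring Carlos to Mei: 47.
Carlos wins the head-to-head.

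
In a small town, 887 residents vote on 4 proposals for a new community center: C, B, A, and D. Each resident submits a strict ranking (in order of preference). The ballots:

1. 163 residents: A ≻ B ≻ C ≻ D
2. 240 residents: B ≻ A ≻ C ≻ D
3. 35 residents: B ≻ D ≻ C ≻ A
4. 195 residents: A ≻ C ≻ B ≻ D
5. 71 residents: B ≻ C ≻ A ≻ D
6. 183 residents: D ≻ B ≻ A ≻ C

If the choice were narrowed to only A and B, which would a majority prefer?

Voters preferring A to B: 358; preferring B to A: 529.
B wins the head-to-head.

B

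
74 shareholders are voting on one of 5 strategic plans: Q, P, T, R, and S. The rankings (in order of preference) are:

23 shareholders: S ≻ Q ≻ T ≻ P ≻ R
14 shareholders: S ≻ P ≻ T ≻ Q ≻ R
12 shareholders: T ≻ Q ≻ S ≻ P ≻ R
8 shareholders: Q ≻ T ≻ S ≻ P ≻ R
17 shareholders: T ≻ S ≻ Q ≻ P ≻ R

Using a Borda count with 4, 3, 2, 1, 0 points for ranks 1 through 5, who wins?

S

Q: 23·3 + 14·1 + 12·3 + 8·4 + 17·2 = 185
P: 23·1 + 14·3 + 12·1 + 8·1 + 17·1 = 102
T: 23·2 + 14·2 + 12·4 + 8·3 + 17·4 = 214
R: 23·0 + 14·0 + 12·0 + 8·0 + 17·0 = 0
S: 23·4 + 14·4 + 12·2 + 8·2 + 17·3 = 239
S has the highest Borda score (239).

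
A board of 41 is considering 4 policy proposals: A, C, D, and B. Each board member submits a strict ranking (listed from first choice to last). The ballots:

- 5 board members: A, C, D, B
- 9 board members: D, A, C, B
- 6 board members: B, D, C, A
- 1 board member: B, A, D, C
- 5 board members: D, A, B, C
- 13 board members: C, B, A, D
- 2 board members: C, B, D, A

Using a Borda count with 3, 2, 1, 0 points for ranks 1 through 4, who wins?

C

A: 5·3 + 9·2 + 6·0 + 1·2 + 5·2 + 13·1 + 2·0 = 58
C: 5·2 + 9·1 + 6·1 + 1·0 + 5·0 + 13·3 + 2·3 = 70
D: 5·1 + 9·3 + 6·2 + 1·1 + 5·3 + 13·0 + 2·1 = 62
B: 5·0 + 9·0 + 6·3 + 1·3 + 5·1 + 13·2 + 2·2 = 56
C has the highest Borda score (70).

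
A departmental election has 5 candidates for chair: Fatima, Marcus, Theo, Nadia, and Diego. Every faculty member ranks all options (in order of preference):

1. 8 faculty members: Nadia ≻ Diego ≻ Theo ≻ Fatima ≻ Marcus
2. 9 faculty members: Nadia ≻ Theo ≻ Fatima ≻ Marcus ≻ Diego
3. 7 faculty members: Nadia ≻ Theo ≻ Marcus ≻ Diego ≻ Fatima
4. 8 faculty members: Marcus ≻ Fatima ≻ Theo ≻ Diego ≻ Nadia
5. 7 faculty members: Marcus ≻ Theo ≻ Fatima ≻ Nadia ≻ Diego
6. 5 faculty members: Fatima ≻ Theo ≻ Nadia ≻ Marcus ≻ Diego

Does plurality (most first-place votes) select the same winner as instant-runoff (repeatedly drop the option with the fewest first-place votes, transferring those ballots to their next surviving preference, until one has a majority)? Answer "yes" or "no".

Plurality — first-place votes: Fatima 5, Marcus 15, Theo 0, Nadia 24, Diego 0. Winner: Nadia.
Instant-runoff — R1 Fatima 5, Marcus 15, Theo 0, Nadia 24, Diego 0 (Nadia winner). Winner: Nadia.
The two methods agree.

yes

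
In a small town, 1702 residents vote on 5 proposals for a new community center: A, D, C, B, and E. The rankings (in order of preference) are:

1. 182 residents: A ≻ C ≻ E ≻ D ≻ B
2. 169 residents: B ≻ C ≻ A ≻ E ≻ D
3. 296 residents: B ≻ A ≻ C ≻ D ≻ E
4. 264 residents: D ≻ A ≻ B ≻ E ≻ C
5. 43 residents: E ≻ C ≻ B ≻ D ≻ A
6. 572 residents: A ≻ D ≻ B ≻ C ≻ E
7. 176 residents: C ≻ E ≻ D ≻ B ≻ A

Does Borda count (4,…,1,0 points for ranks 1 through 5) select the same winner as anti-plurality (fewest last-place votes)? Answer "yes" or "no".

Borda — scores: A 5034, D 3645, C 3050, B 3794, E 1497. Winner: A.
Anti-plurality — last-place votes: A 219, D 169, C 264, B 182, E 868. Winner: D.
The two methods disagree.

no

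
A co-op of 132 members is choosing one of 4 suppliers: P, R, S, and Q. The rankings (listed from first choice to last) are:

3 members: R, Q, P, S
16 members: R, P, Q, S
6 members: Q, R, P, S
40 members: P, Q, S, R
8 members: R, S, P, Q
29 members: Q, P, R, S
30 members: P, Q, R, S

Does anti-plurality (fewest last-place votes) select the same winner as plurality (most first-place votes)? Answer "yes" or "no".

Anti-plurality — last-place votes: P 0, R 40, S 84, Q 8. Winner: P.
Plurality — first-place votes: P 70, R 27, S 0, Q 35. Winner: P.
The two methods agree.

yes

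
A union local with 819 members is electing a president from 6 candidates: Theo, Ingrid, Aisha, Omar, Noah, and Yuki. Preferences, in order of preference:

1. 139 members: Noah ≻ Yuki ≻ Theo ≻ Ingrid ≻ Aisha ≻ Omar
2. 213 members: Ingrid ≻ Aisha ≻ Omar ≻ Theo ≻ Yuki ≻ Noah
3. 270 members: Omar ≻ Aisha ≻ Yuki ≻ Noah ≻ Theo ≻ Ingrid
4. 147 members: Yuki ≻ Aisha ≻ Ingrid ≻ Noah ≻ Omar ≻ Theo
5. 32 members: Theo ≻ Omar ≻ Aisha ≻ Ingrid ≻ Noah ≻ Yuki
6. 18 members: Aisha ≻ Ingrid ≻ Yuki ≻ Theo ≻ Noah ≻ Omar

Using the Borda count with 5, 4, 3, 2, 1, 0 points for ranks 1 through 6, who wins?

Aisha

Theo: 139·3 + 213·2 + 270·1 + 147·0 + 32·5 + 18·2 = 1309
Ingrid: 139·2 + 213·5 + 270·0 + 147·3 + 32·2 + 18·4 = 1920
Aisha: 139·1 + 213·4 + 270·4 + 147·4 + 32·3 + 18·5 = 2845
Omar: 139·0 + 213·3 + 270·5 + 147·1 + 32·4 + 18·0 = 2264
Noah: 139·5 + 213·0 + 270·2 + 147·2 + 32·1 + 18·1 = 1579
Yuki: 139·4 + 213·1 + 270·3 + 147·5 + 32·0 + 18·3 = 2368
Aisha has the highest Borda score (2845).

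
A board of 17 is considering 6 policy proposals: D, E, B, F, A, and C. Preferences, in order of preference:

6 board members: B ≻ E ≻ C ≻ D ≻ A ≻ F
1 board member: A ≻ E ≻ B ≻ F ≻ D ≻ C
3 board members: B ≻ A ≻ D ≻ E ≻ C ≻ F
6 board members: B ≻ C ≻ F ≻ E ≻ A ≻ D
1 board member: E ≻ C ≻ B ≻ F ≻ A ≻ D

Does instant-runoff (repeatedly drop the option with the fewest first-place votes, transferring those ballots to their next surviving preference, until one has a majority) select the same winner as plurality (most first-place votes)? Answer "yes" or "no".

Instant-runoff — R1 D 0, E 1, B 15, F 0, A 1, C 0 (B winner). Winner: B.
Plurality — first-place votes: D 0, E 1, B 15, F 0, A 1, C 0. Winner: B.
The two methods agree.

yes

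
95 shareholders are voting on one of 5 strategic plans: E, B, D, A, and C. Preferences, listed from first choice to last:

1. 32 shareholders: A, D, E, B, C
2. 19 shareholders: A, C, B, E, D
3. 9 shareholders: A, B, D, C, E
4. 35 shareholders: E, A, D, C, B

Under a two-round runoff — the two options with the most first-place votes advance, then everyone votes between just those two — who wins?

A

Round 1 first-place votes: E 35, B 0, D 0, A 60, C 0.
A and E advance.
Runoff: A is preferred to E by 60 voters; E by 35.
A wins the runoff.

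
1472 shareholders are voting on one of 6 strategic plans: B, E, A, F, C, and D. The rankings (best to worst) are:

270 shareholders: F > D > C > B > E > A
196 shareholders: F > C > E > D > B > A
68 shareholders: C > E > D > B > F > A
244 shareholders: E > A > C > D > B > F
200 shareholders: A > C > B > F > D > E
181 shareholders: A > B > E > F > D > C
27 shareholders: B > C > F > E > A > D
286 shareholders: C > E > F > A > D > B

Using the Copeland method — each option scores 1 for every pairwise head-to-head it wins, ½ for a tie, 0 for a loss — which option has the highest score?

C

B: loses to E, A, F, C, and D → score 0.
E: beats B, A, F, and D; loses to C → score 4.
A: beats B and D; loses to E, F, and C → score 2.
F: beats B, A, and D; loses to E and C → score 3.
C: beats B, E, A, F, and D → score 5.
D: beats B; loses to E, A, F, and C → score 1.
C has the best pairwise record.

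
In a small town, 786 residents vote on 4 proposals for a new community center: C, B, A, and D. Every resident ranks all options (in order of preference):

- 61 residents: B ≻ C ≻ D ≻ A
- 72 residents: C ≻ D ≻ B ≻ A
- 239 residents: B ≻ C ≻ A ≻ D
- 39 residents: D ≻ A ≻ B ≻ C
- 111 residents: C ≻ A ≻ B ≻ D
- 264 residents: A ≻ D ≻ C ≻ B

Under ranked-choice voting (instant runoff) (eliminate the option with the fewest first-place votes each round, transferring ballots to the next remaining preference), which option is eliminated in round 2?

Round 1: C 183, B 300, A 264, D 39. Eliminate D.
Round 2: C 183, B 300, A 303. Eliminate C.

C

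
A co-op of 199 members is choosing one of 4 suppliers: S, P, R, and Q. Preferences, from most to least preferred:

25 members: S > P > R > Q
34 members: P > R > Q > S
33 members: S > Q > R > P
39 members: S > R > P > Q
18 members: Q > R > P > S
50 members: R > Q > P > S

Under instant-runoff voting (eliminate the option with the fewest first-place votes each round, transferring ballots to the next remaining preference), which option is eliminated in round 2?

P

Round 1: S 97, P 34, R 50, Q 18. Eliminate Q.
Round 2: S 97, P 34, R 68. Eliminate P.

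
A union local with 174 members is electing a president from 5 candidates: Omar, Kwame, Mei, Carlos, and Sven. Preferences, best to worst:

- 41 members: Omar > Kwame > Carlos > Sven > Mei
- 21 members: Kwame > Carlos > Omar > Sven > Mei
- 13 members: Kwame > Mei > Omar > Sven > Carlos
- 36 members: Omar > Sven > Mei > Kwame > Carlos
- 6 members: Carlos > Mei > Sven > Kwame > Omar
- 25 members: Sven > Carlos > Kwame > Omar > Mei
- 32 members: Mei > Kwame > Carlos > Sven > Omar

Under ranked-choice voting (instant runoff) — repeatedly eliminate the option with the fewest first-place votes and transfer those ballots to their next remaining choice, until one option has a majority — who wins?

Round 1: Omar 77, Kwame 34, Mei 32, Carlos 6, Sven 25. Eliminate Carlos.
Round 2: Omar 77, Kwame 34, Mei 38, Sven 25. Eliminate Sven.
Round 3: Omar 77, Kwame 59, Mei 38. Eliminate Mei.
Round 4: Omar 77, Kwame 97. Kwame has a majority.

Kwame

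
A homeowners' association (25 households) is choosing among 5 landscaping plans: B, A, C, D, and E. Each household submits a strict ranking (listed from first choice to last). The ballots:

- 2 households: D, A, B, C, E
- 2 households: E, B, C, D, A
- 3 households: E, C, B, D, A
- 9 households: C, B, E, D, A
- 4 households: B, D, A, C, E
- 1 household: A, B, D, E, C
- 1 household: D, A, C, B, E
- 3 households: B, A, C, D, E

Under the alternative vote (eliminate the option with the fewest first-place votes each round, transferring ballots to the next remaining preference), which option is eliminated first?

Round 1: B 7, A 1, C 9, D 3, E 5. Eliminate A.

A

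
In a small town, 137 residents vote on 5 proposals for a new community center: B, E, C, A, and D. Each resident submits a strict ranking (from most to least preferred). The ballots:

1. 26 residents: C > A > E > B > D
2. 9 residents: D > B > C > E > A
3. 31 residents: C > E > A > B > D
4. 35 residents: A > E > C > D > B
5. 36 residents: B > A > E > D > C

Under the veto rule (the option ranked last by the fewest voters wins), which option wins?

E

Last-place votes: B 35, E 0, C 36, A 9, D 57.
E is ranked last by the fewest voters, so E wins.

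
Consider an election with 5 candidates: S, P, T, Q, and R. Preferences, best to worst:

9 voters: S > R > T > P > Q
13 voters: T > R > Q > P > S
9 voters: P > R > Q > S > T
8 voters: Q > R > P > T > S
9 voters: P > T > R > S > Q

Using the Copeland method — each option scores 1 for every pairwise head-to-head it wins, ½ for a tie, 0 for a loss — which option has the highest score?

R

S: loses to P, T, Q, and R → score 0.
P: beats S, T, and Q; loses to R → score 3.
T: beats S and Q; loses to P and R → score 2.
Q: beats S; loses to P, T, and R → score 1.
R: beats S, P, T, and Q → score 4.
R has the best pairwise record.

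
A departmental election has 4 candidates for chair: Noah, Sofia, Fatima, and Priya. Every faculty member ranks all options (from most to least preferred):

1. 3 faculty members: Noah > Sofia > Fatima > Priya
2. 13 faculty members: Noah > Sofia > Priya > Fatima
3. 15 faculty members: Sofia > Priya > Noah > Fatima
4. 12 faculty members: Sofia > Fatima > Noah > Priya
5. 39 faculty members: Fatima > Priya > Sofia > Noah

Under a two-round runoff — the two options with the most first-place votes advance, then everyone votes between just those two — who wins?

Round 1 first-place votes: Noah 16, Sofia 27, Fatima 39, Priya 0.
Fatima and Sofia advance.
Runoff: Fatima is preferred to Sofia by 39 voters; Sofia by 43.
Sofia wins the runoff.

Sofia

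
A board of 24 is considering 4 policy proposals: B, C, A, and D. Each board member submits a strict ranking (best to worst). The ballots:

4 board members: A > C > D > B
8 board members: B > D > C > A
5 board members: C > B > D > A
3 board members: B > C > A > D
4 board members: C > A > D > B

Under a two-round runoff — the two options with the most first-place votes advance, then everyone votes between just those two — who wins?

Round 1 first-place votes: B 11, C 9, A 4, D 0.
B and C advance.
Runoff: B is preferred to C by 11 voters; C by 13.
C wins the runoff.

C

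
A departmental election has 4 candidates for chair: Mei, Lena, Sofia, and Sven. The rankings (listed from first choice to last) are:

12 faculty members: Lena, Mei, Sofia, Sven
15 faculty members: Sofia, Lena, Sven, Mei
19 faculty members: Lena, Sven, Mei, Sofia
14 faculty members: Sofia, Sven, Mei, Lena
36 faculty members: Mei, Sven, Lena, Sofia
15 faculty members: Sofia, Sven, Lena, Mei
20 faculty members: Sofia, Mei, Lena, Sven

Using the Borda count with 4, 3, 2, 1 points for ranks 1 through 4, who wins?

Mei: 12·3 + 15·1 + 19·2 + 14·2 + 36·4 + 15·1 + 20·3 = 336
Lena: 12·4 + 15·3 + 19·4 + 14·1 + 36·2 + 15·2 + 20·2 = 325
Sofia: 12·2 + 15·4 + 19·1 + 14·4 + 36·1 + 15·4 + 20·4 = 335
Sven: 12·1 + 15·2 + 19·3 + 14·3 + 36·3 + 15·3 + 20·1 = 314
Mei has the highest Borda score (336).

Mei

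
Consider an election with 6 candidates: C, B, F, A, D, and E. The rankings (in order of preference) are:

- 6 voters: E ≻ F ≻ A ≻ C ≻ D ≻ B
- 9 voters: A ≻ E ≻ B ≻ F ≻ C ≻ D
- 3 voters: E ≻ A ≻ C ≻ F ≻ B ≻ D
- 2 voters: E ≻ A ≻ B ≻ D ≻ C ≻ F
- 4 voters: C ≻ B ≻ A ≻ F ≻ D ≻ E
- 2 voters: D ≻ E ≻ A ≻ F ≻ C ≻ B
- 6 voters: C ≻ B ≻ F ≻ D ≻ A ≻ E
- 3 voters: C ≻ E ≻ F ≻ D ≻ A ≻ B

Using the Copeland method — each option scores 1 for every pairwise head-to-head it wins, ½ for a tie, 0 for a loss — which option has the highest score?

A

C: beats B, F, and D; loses to A and E → score 3.
B: beats F and D; loses to C, A, and E → score 2.
F: beats D; loses to C, B, A, and E → score 1.
A: beats C, B, F, D, and E → score 5.
D: loses to C, B, F, A, and E → score 0.
E: beats C, B, F, and D; loses to A → score 4.
A has the best pairwise record.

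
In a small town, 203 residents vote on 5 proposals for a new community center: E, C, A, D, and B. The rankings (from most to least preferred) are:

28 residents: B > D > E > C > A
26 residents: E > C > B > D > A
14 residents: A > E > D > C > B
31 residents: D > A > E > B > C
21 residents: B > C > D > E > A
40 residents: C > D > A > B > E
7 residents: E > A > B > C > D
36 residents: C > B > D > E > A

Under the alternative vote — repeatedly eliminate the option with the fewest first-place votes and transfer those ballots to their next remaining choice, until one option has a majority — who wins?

E

Round 1: E 33, C 76, A 14, D 31, B 49. Eliminate A.
Round 2: E 47, C 76, D 31, B 49. Eliminate D.
Round 3: E 78, C 76, B 49. Eliminate B.
Round 4: E 106, C 97. E has a majority.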